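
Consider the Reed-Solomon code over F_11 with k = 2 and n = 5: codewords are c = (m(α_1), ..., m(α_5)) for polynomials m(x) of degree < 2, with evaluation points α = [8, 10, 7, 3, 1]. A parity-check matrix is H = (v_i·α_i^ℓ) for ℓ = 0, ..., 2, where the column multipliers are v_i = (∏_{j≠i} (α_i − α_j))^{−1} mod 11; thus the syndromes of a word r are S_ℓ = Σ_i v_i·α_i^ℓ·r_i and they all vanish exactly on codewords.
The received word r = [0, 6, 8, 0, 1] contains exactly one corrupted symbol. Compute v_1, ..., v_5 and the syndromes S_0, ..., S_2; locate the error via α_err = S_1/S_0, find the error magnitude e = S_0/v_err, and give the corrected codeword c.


S = (8, 2, 6), error at position 4, error magnitude e = 4, c = [0, 6, 8, 7, 1].

Step 1: column multipliers v_i = (∏_{j≠i}(α_i − α_j))^{−1} mod 11.
  i = 1 (α = 8): (8−10)(8−7)(8−3)(8−1) = (−2)·1·5·7 = −70 ≡ 7, so v_1 = 7^{−1} = 8 (mod 11).
  i = 2 (α = 10): (10−8)(10−7)(10−3)(10−1) = 2·3·7·9 = 378 ≡ 4, so v_2 = 4^{−1} = 3 (mod 11).
  i = 3 (α = 7): (7−8)(7−10)(7−3)(7−1) = (−1)·(−3)·4·6 = 72 ≡ 6, so v_3 = 6^{−1} = 2 (mod 11).
  i = 4 (α = 3): (3−8)(3−10)(3−7)(3−1) = (−5)·(−7)·(−4)·2 = −280 ≡ 6, so v_4 = 6^{−1} = 2 (mod 11).
  i = 5 (α = 1): (1−8)(1−10)(1−7)(1−3) = (−7)·(−9)·(−6)·(−2) = 756 ≡ 8, so v_5 = 8^{−1} = 7 (mod 11).
  v = [8, 3, 2, 2, 7].
Step 2: syndromes of r = [0, 6, 8, 0, 1] (all sums mod 11).
  S_0 = Σ v_i r_i = 8·0 + 3·6 + 2·8 + 2·0 + 7·1 = 41 ≡ 8.
  S_1 = Σ v_i α_i r_i = 8·8·0 + 3·10·6 + 2·7·8 + 2·3·0 + 7·1·1 = 299 ≡ 2.
  α_i^2 mod 11 = [9, 1, 5, 9, 1].
  S_2 = Σ v_i α_i^2 r_i = 8·9·0 + 3·1·6 + 2·5·8 + 2·9·0 + 7·1·1 = 105 ≡ 6.
  S = (8, 2, 6) ≠ 0, so r is not a codeword (an error is present).
Step 3: locate the error. For a single error e at position i, S_ℓ = v_i·e·α_i^ℓ, so α_err = S_1/S_0.
  S_0^{−1} = 8^{−1} = 7 (mod 11), so α_err = 2·7 = 14 ≡ 3 = α_4. Error position i = 4.
  Consistency check: S_2/S_1 = 6·6 = 36 ≡ 3 = α_err ✓ (single-error assumption holds).
Step 4: error magnitude e = S_0/v_4 = S_0·∏_{j≠4}(α_4 − α_j) = 8·6 = 48 ≡ 4 (mod 11).
Step 5: correct position 4: c_4 = r_4 − e = 0 − 4 ≡ 7 (mod 11). Hence c = [0, 6, 8, 7, 1].
  Check: interpolating c through the α_i gives m(x) = 9 + 3·x (degree < 2) with m(α_i) = c_i for every i, so c is indeed a codeword.


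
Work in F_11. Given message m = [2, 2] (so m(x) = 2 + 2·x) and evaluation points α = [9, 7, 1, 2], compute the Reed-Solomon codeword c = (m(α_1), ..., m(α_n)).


c = [9, 5, 4, 6]

Message polynomial: m(x) = 2 + 2·x (mod 11).
For each evaluation point α_i, compute m(α_i) mod 11:
  α_1 = 9: Horner steps 2 → 9, so m(9) = 9.
  α_2 = 7: Horner steps 2 → 5, so m(7) = 5.
  α_3 = 1: Horner steps 2 → 4, so m(1) = 4.
  α_4 = 2: Horner steps 2 → 6, so m(2) = 6.
Codeword c = [9, 5, 4, 6] ∈ F_11^4.


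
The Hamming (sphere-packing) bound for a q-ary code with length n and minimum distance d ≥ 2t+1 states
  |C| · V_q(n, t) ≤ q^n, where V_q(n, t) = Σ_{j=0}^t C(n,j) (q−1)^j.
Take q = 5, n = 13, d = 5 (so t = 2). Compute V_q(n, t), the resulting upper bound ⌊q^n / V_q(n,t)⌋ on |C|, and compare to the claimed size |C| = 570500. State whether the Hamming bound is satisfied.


V_q(n, t) = 1301, q^n = 1220703125, Hamming bound = 938280, |C| = 570500 ≤ bound (satisfied).

Step 1: Compute V_q(n, t) = Σ_{j=0}^2 C(n, j) (q−1)^j.
  j = 0: C(13,0)·(4)^0 = 1·1 = 1.
  j = 1: C(13,1)·(4)^1 = 13·4 = 52.
  j = 2: C(13,2)·(4)^2 = 78·16 = 1248.
  V_q(n, t) = 1 + 52 + 1248 = 1301.
Step 2: q^n = 5^13 = 1220703125.
Step 3: Hamming bound ⌊q^n / V_q(n,t)⌋ = ⌊1220703125/1301⌋ = 938280.
Step 4: Compare |C| = 570500 to 938280: satisfied.
The claimed |C| lies below the Hamming bound.


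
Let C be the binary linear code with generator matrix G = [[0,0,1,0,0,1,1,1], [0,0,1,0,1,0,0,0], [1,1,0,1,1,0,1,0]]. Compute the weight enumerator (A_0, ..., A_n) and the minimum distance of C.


Weight distribution: A_0 = 1, A_2 = 1, A_4 = 2, A_5 = 3, A_7 = 1. Minimum distance d = 2.

Enumerate all 2^3 = 8 messages m ∈ F_2^3.
For each, compute codeword c = mG in F_2^8, then tally its weight.
  m = 000 → c = 00000000, weight = 0.
  m = 100 → c = 00100111, weight = 4.
  m = 010 → c = 00101000, weight = 2.
  m = 110 → c = 00001111, weight = 4.
  m = 001 → c = 11011010, weight = 5.
  m = 101 → c = 11111101, weight = 7.
  m = 011 → c = 11110010, weight = 5.
  m = 111 → c = 11010101, weight = 5.
Tally weights:
  weight 0: 1 codewords.
  weight 2: 1 codewords.
  weight 4: 2 codewords.
  weight 5: 3 codewords.
  weight 7: 1 codewords.
Minimum distance d = smallest w > 0 with A_w > 0 = 2.
Sanity: Σ A_w = 8 = 2^3 = 8 ✓.


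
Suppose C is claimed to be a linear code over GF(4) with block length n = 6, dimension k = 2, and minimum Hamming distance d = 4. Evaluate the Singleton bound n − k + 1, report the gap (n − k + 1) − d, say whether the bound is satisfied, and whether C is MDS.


Singleton RHS = n − k + 1 = 5, slack = 1, bound satisfied, not MDS.

Singleton bound: d ≤ n − k + 1.
Here n = 6, k = 2, so n − k + 1 = 5.
Given d = 4, check d ≤ 5: YES.
Slack = (n − k + 1) − d = 1.
The code is NOT MDS (slack = 1 > 0).
Description: the claimed parameters are [6, 2, 4]_4; such a code would be non-MDS.


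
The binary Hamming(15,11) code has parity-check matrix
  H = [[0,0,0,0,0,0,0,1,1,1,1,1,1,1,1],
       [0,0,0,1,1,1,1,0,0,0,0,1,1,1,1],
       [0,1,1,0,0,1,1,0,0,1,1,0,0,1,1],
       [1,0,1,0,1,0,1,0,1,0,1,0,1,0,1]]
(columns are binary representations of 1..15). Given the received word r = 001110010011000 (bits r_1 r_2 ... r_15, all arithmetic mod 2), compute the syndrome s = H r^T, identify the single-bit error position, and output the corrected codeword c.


s = (1, 1, 0, 1)^T, error position = 13, corrected codeword c = 001110010011100

Compute s = H r^T mod 2 one row at a time:
  s_1 = 1 + 0 + 0 + 1 + 1 + 0 + 0 + 0 = 3 ≡ 1 (mod 2).
  s_2 = 1 + 1 + 0 + 0 + 1 + 0 + 0 + 0 = 3 ≡ 1 (mod 2).
  s_3 = 0 + 1 + 0 + 0 + 0 + 1 + 0 + 0 = 2 ≡ 0 (mod 2).
  s_4 = 0 + 1 + 1 + 0 + 0 + 1 + 0 + 0 = 3 ≡ 1 (mod 2).
s = (1, 1, 0, 1)^T — this equals column 13 of H (binary 1101), so error is at position 13.
Correct: flip bit 13 of r = 001110010011000 to get c = 001110010011100.


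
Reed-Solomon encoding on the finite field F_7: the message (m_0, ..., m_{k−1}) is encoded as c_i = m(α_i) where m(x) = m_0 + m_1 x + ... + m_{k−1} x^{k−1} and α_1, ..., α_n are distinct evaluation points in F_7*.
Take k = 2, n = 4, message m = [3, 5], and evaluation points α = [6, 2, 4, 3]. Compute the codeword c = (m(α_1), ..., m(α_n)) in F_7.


c = [5, 6, 2, 4]

Message polynomial: m(x) = 3 + 5·x (mod 7).
For each evaluation point α_i, compute m(α_i) mod 7:
  α_1 = 6: Horner steps 5 → 5, so m(6) = 5.
  α_2 = 2: Horner steps 5 → 6, so m(2) = 6.
  α_3 = 4: Horner steps 5 → 2, so m(4) = 2.
  α_4 = 3: Horner steps 5 → 4, so m(3) = 4.
Codeword c = [5, 6, 2, 4] ∈ F_7^4.


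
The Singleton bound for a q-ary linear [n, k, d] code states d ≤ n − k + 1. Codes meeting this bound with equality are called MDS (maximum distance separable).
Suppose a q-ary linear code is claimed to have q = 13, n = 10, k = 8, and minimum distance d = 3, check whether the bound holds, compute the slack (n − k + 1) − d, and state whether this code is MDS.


Singleton RHS = n − k + 1 = 3, slack = 0, bound satisfied, MDS.

Singleton bound: d ≤ n − k + 1.
Here n = 10, k = 8, so n − k + 1 = 3.
Given d = 3, check d ≤ 3: YES.
Slack = (n − k + 1) − d = 0.
The code is MDS (slack = 0).
Description: the claimed parameters are [10, 8, 3]_13; such a code would be MDS (meets Singleton bound).


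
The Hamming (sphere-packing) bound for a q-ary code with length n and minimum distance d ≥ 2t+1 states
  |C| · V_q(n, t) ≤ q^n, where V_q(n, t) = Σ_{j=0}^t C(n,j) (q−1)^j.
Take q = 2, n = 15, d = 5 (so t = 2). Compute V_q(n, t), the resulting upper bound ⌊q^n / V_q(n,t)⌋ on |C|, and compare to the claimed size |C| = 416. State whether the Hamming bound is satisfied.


V_q(n, t) = 121, q^n = 32768, Hamming bound = 270, |C| = 416 > bound (violated).

Step 1: Compute V_q(n, t) = Σ_{j=0}^2 C(n, j) (q−1)^j.
  j = 0: C(15,0)·(1)^0 = 1·1 = 1.
  j = 1: C(15,1)·(1)^1 = 15·1 = 15.
  j = 2: C(15,2)·(1)^2 = 105·1 = 105.
  V_q(n, t) = 1 + 15 + 105 = 121.
Step 2: q^n = 2^15 = 32768.
Step 3: Hamming bound ⌊q^n / V_q(n,t)⌋ = ⌊32768/121⌋ = 270.
Step 4: Compare |C| = 416 to 270: violated.
The claimed |C| lies above the Hamming bound, so no 2-ary code of length 15 with d ≥ 5 can have 416 codewords.


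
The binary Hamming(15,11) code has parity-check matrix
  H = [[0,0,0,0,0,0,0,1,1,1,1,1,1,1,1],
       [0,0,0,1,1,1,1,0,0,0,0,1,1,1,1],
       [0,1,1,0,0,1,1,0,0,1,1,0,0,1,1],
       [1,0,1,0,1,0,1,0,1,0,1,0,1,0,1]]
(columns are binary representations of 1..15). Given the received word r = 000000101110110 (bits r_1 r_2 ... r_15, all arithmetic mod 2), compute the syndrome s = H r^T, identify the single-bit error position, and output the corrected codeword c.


s = (1, 1, 0, 0)^T, error position = 12, corrected codeword c = 000000101111110

Compute s = H r^T mod 2 one row at a time:
  s_1 = 0 + 1 + 1 + 1 + 0 + 1 + 1 + 0 = 5 ≡ 1 (mod 2).
  s_2 = 0 + 0 + 0 + 1 + 0 + 1 + 1 + 0 = 3 ≡ 1 (mod 2).
  s_3 = 0 + 0 + 0 + 1 + 1 + 1 + 1 + 0 = 4 ≡ 0 (mod 2).
  s_4 = 0 + 0 + 0 + 1 + 1 + 1 + 1 + 0 = 4 ≡ 0 (mod 2).
s = (1, 1, 0, 0)^T — this equals column 12 of H (binary 1100), so error is at position 12.
Correct: flip bit 12 of r = 000000101110110 to get c = 000000101111110.


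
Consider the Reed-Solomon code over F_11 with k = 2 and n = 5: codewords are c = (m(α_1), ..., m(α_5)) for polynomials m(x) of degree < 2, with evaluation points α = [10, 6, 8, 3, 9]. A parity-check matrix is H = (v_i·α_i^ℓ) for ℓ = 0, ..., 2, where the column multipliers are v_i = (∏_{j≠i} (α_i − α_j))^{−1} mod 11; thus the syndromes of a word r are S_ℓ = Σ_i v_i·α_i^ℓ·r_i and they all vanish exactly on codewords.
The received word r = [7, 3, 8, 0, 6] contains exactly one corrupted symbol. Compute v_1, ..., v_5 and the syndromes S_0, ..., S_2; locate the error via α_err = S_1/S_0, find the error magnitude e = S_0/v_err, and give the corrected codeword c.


S = (4, 10, 3), error at position 3, error magnitude e = 3, c = [7, 3, 5, 0, 6].

Step 1: column multipliers v_i = (∏_{j≠i}(α_i − α_j))^{−1} mod 11.
  i = 1 (α = 10): (10−6)(10−8)(10−3)(10−9) = 4·2·7·1 = 56 ≡ 1, so v_1 = 1^{−1} = 1 (mod 11).
  i = 2 (α = 6): (6−10)(6−8)(6−3)(6−9) = (−4)·(−2)·3·(−3) = −72 ≡ 5, so v_2 = 5^{−1} = 9 (mod 11).
  i = 3 (α = 8): (8−10)(8−6)(8−3)(8−9) = (−2)·2·5·(−1) = 20 ≡ 9, so v_3 = 9^{−1} = 5 (mod 11).
  i = 4 (α = 3): (3−10)(3−6)(3−8)(3−9) = (−7)·(−3)·(−5)·(−6) = 630 ≡ 3, so v_4 = 3^{−1} = 4 (mod 11).
  i = 5 (α = 9): (9−10)(9−6)(9−8)(9−3) = (−1)·3·1·6 = −18 ≡ 4, so v_5 = 4^{−1} = 3 (mod 11).
  v = [1, 9, 5, 4, 3].
Step 2: syndromes of r = [7, 3, 8, 0, 6] (all sums mod 11).
  S_0 = Σ v_i r_i = 1·7 + 9·3 + 5·8 + 4·0 + 3·6 = 92 ≡ 4.
  S_1 = Σ v_i α_i r_i = 1·10·7 + 9·6·3 + 5·8·8 + 4·3·0 + 3·9·6 = 714 ≡ 10.
  α_i^2 mod 11 = [1, 3, 9, 9, 4].
  S_2 = Σ v_i α_i^2 r_i = 1·1·7 + 9·3·3 + 5·9·8 + 4·9·0 + 3·4·6 = 520 ≡ 3.
  S = (4, 10, 3) ≠ 0, so r is not a codeword (an error is present).
Step 3: locate the error. For a single error e at position i, S_ℓ = v_i·e·α_i^ℓ, so α_err = S_1/S_0.
  S_0^{−1} = 4^{−1} = 3 (mod 11), so α_err = 10·3 = 30 ≡ 8 = α_3. Error position i = 3.
  Consistency check: S_2/S_1 = 3·10 = 30 ≡ 8 = α_err ✓ (single-error assumption holds).
Step 4: error magnitude e = S_0/v_3 = S_0·∏_{j≠3}(α_3 − α_j) = 4·9 = 36 ≡ 3 (mod 11).
Step 5: correct position 3: c_3 = r_3 − e = 8 − 3 ≡ 5 (mod 11). Hence c = [7, 3, 5, 0, 6].
  Check: interpolating c through the α_i gives m(x) = 8 + 1·x (degree < 2) with m(α_i) = c_i for every i, so c is indeed a codeword.


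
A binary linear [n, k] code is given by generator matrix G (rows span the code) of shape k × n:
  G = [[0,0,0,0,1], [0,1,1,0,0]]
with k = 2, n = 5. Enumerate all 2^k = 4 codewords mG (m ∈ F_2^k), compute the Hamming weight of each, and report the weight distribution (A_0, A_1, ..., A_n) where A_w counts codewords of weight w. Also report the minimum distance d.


Weight distribution: A_0 = 1, A_1 = 1, A_2 = 1, A_3 = 1. Minimum distance d = 1.

Enumerate all 2^2 = 4 messages m ∈ F_2^2.
For each, compute codeword c = mG in F_2^5, then tally its weight.
  m = 00 → c = 00000, weight = 0.
  m = 10 → c = 00001, weight = 1.
  m = 01 → c = 01100, weight = 2.
  m = 11 → c = 01101, weight = 3.
Tally weights:
  weight 0: 1 codewords.
  weight 1: 1 codewords.
  weight 2: 1 codewords.
  weight 3: 1 codewords.
Minimum distance d = smallest w > 0 with A_w > 0 = 1.
Sanity: Σ A_w = 4 = 2^2 = 4 ✓.


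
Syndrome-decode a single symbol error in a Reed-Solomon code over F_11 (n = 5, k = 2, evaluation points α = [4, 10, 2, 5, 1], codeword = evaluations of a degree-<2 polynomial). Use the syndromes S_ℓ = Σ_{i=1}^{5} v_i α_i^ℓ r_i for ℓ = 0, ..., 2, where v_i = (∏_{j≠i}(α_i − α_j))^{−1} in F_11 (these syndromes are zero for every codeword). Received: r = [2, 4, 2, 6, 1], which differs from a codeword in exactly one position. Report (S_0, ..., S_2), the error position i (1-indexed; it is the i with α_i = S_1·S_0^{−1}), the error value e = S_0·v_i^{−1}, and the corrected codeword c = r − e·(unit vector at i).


S = (9, 7, 3), error at position 3, error magnitude e = 8, c = [2, 4, 5, 6, 1].

Step 1: column multipliers v_i = (∏_{j≠i}(α_i − α_j))^{−1} mod 11.
  i = 1 (α = 4): (4−10)(4−2)(4−5)(4−1) = (−6)·2·(−1)·3 = 36 ≡ 3, so v_1 = 3^{−1} = 4 (mod 11).
  i = 2 (α = 10): (10−4)(10−2)(10−5)(10−1) = 6·8·5·9 = 2160 ≡ 4, so v_2 = 4^{−1} = 3 (mod 11).
  i = 3 (α = 2): (2−4)(2−10)(2−5)(2−1) = (−2)·(−8)·(−3)·1 = −48 ≡ 7, so v_3 = 7^{−1} = 8 (mod 11).
  i = 4 (α = 5): (5−4)(5−10)(5−2)(5−1) = 1·(−5)·3·4 = −60 ≡ 6, so v_4 = 6^{−1} = 2 (mod 11).
  i = 5 (α = 1): (1−4)(1−10)(1−2)(1−5) = (−3)·(−9)·(−1)·(−4) = 108 ≡ 9, so v_5 = 9^{−1} = 5 (mod 11).
  v = [4, 3, 8, 2, 5].
Step 2: syndromes of r = [2, 4, 2, 6, 1] (all sums mod 11).
  S_0 = Σ v_i r_i = 4·2 + 3·4 + 8·2 + 2·6 + 5·1 = 53 ≡ 9.
  S_1 = Σ v_i α_i r_i = 4·4·2 + 3·10·4 + 8·2·2 + 2·5·6 + 5·1·1 = 249 ≡ 7.
  α_i^2 mod 11 = [5, 1, 4, 3, 1].
  S_2 = Σ v_i α_i^2 r_i = 4·5·2 + 3·1·4 + 8·4·2 + 2·3·6 + 5·1·1 = 157 ≡ 3.
  S = (9, 7, 3) ≠ 0, so r is not a codeword (an error is present).
Step 3: locate the error. For a single error e at position i, S_ℓ = v_i·e·α_i^ℓ, so α_err = S_1/S_0.
  S_0^{−1} = 9^{−1} = 5 (mod 11), so α_err = 7·5 = 35 ≡ 2 = α_3. Error position i = 3.
  Consistency check: S_2/S_1 = 3·8 = 24 ≡ 2 = α_err ✓ (single-error assumption holds).
Step 4: error magnitude e = S_0/v_3 = S_0·∏_{j≠3}(α_3 − α_j) = 9·7 = 63 ≡ 8 (mod 11).
Step 5: correct position 3: c_3 = r_3 − e = 2 − 8 ≡ 5 (mod 11). Hence c = [2, 4, 5, 6, 1].
  Check: interpolating c through the α_i gives m(x) = 8 + 4·x (degree < 2) with m(α_i) = c_i for every i, so c is indeed a codeword.


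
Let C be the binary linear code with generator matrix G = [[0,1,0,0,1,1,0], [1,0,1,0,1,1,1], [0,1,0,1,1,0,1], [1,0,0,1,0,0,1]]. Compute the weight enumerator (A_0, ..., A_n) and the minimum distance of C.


Weight distribution: A_0 = 1, A_2 = 1, A_3 = 6, A_4 = 5, A_5 = 2, A_6 = 1. Minimum distance d = 2.

Enumerate all 2^4 = 16 messages m ∈ F_2^4.
For each, compute codeword c = mG in F_2^7, then tally its weight.
  m = 0000 → c = 0000000, weight = 0.
  m = 1000 → c = 0100110, weight = 3.
  m = 0100 → c = 1010111, weight = 5.
  m = 1100 → c = 1110001, weight = 4.
  m = 0010 → c = 0101101, weight = 4.
  m = 1010 → c = 0001011, weight = 3.
  m = 0110 → c = 1111010, weight = 5.
  m = 1110 → c = 1011100, weight = 4.
  m = 0001 → c = 1001001, weight = 3.
  m = 1001 → c = 1101111, weight = 6.
  m = 0101 → c = 0011110, weight = 4.
  m = 1101 → c = 0111000, weight = 3.
  m = 0011 → c = 1100100, weight = 3.
  m = 1011 → c = 1000010, weight = 2.
  m = 0111 → c = 0110011, weight = 4.
  m = 1111 → c = 0010101, weight = 3.
Tally weights:
  weight 0: 1 codewords.
  weight 2: 1 codewords.
  weight 3: 6 codewords.
  weight 4: 5 codewords.
  weight 5: 2 codewords.
  weight 6: 1 codewords.
Minimum distance d = smallest w > 0 with A_w > 0 = 2.
Sanity: Σ A_w = 16 = 2^4 = 16 ✓.


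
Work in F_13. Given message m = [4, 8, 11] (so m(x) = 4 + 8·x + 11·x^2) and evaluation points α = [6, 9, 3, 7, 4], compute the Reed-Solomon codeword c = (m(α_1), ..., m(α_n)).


c = [6, 5, 10, 1, 4]

Message polynomial: m(x) = 4 + 8·x + 11·x^2 (mod 13).
For each evaluation point α_i, compute m(α_i) mod 13:
  α_1 = 6: Horner steps 11 → 9 → 6, so m(6) = 6.
  α_2 = 9: Horner steps 11 → 3 → 5, so m(9) = 5.
  α_3 = 3: Horner steps 11 → 2 → 10, so m(3) = 10.
  α_4 = 7: Horner steps 11 → 7 → 1, so m(7) = 1.
  α_5 = 4: Horner steps 11 → 0 → 4, so m(4) = 4.
Codeword c = [6, 5, 10, 1, 4] ∈ F_13^5.


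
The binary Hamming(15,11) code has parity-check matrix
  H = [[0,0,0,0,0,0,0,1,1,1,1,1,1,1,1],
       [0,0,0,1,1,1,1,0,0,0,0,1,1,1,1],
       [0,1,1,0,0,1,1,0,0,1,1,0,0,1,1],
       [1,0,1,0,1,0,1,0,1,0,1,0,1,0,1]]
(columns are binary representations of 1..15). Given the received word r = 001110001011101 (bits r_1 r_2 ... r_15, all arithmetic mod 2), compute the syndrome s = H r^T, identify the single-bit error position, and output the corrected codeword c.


s = (1, 1, 1, 0)^T, error position = 14, corrected codeword c = 001110001011111

Compute s = H r^T mod 2 one row at a time:
  s_1 = 0 + 1 + 0 + 1 + 1 + 1 + 0 + 1 = 5 ≡ 1 (mod 2).
  s_2 = 1 + 1 + 0 + 0 + 1 + 1 + 0 + 1 = 5 ≡ 1 (mod 2).
  s_3 = 0 + 1 + 0 + 0 + 0 + 1 + 0 + 1 = 3 ≡ 1 (mod 2).
  s_4 = 0 + 1 + 1 + 0 + 1 + 1 + 1 + 1 = 6 ≡ 0 (mod 2).
s = (1, 1, 1, 0)^T — this equals column 14 of H (binary 1110), so error is at position 14.
Correct: flip bit 14 of r = 001110001011101 to get c = 001110001011111.


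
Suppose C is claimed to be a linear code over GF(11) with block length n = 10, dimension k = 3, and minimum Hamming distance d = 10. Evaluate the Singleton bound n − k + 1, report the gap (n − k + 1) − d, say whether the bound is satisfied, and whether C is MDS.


Singleton RHS = n − k + 1 = 8, slack = -2, bound violated (no such code; not MDS).

Singleton bound: d ≤ n − k + 1.
Here n = 10, k = 3, so n − k + 1 = 8.
Given d = 10, check d ≤ 8: NO.
Slack = (n − k + 1) − d = -2.
The slack is negative: d = 10 exceeds n − k + 1 = 8 by 2, so the Singleton bound is violated and no linear [10, 3, 10]_11 code can exist. In particular it is not MDS (MDS requires d = n − k + 1 exactly).
Description: the claimed parameters are [10, 3, 10]_11; such a code would be impossible (violates the Singleton bound).


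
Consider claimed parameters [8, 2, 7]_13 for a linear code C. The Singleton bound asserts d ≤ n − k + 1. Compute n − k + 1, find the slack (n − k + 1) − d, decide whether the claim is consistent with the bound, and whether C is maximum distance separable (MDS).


Singleton RHS = n − k + 1 = 7, slack = 0, bound satisfied, MDS.

Singleton bound: d ≤ n − k + 1.
Here n = 8, k = 2, so n − k + 1 = 7.
Given d = 7, check d ≤ 7: YES.
Slack = (n − k + 1) − d = 0.
The code is MDS (slack = 0).
Description: the claimed parameters are [8, 2, 7]_13; such a code would be MDS (meets Singleton bound).


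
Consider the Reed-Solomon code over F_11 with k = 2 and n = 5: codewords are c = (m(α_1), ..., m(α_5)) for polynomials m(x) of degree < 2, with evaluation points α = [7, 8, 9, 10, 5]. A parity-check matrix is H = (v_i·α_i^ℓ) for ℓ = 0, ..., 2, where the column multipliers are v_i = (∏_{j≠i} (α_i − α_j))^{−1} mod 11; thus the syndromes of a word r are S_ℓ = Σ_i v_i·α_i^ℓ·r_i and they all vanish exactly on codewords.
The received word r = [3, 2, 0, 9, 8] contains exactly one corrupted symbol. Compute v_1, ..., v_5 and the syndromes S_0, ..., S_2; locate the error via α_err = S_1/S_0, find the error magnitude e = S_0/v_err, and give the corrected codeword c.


S = (1, 7, 5), error at position 1, error magnitude e = 10, c = [4, 2, 0, 9, 8].

Step 1: column multipliers v_i = (∏_{j≠i}(α_i − α_j))^{−1} mod 11.
  i = 1 (α = 7): (7−8)(7−9)(7−10)(7−5) = (−1)·(−2)·(−3)·2 = −12 ≡ 10, so v_1 = 10^{−1} = 10 (mod 11).
  i = 2 (α = 8): (8−7)(8−9)(8−10)(8−5) = 1·(−1)·(−2)·3 = 6 ≡ 6, so v_2 = 6^{−1} = 2 (mod 11).
  i = 3 (α = 9): (9−7)(9−8)(9−10)(9−5) = 2·1·(−1)·4 = −8 ≡ 3, so v_3 = 3^{−1} = 4 (mod 11).
  i = 4 (α = 10): (10−7)(10−8)(10−9)(10−5) = 3·2·1·5 = 30 ≡ 8, so v_4 = 8^{−1} = 7 (mod 11).
  i = 5 (α = 5): (5−7)(5−8)(5−9)(5−10) = (−2)·(−3)·(−4)·(−5) = 120 ≡ 10, so v_5 = 10^{−1} = 10 (mod 11).
  v = [10, 2, 4, 7, 10].
Step 2: syndromes of r = [3, 2, 0, 9, 8] (all sums mod 11).
  S_0 = Σ v_i r_i = 10·3 + 2·2 + 4·0 + 7·9 + 10·8 = 177 ≡ 1.
  S_1 = Σ v_i α_i r_i = 10·7·3 + 2·8·2 + 4·9·0 + 7·10·9 + 10·5·8 = 1272 ≡ 7.
  α_i^2 mod 11 = [5, 9, 4, 1, 3].
  S_2 = Σ v_i α_i^2 r_i = 10·5·3 + 2·9·2 + 4·4·0 + 7·1·9 + 10·3·8 = 489 ≡ 5.
  S = (1, 7, 5) ≠ 0, so r is not a codeword (an error is present).
Step 3: locate the error. For a single error e at position i, S_ℓ = v_i·e·α_i^ℓ, so α_err = S_1/S_0.
  S_0^{−1} = 1^{−1} = 1 (mod 11), so α_err = 7·1 = 7 ≡ 7 = α_1. Error position i = 1.
  Consistency check: S_2/S_1 = 5·8 = 40 ≡ 7 = α_err ✓ (single-error assumption holds).
Step 4: error magnitude e = S_0/v_1 = S_0·∏_{j≠1}(α_1 − α_j) = 1·10 = 10 ≡ 10 (mod 11).
Step 5: correct position 1: c_1 = r_1 − e = 3 − 10 ≡ 4 (mod 11). Hence c = [4, 2, 0, 9, 8].
  Check: interpolating c through the α_i gives m(x) = 7 + 9·x (degree < 2) with m(α_i) = c_i for every i, so c is indeed a codeword.


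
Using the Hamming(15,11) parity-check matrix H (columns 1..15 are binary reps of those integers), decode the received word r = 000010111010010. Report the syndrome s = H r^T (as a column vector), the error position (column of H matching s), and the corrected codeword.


s = (0, 1, 1, 0)^T, error position = 6, corrected codeword c = 000011111010010

Compute s = H r^T mod 2 one row at a time:
  s_1 = 1 + 1 + 0 + 1 + 0 + 0 + 1 + 0 = 4 ≡ 0 (mod 2).
  s_2 = 0 + 1 + 0 + 1 + 0 + 0 + 1 + 0 = 3 ≡ 1 (mod 2).
  s_3 = 0 + 0 + 0 + 1 + 0 + 1 + 1 + 0 = 3 ≡ 1 (mod 2).
  s_4 = 0 + 0 + 1 + 1 + 1 + 1 + 0 + 0 = 4 ≡ 0 (mod 2).
s = (0, 1, 1, 0)^T — this equals column 6 of H (binary 0110), so error is at position 6.
Correct: flip bit 6 of r = 000010111010010 to get c = 000011111010010.


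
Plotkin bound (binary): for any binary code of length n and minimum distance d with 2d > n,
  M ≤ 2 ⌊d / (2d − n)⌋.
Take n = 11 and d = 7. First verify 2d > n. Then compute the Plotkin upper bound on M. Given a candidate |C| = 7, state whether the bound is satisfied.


Plotkin bound M ≤ 4; given |C| = 7 > bound (violated).

Check applicability: 2d = 14, n = 11.
2d − n = 3 > 0, so Plotkin applies.
Compute d/(2d−n) = 7/3 ≈ 2.3333.
⌊d/(2d−n)⌋ = 2.
Plotkin bound: M ≤ 2·2 = 4.
Given |C| = 7, check: VIOLATED.
This |C| is above the Plotkin bound, so no binary code with n = 11, d = 7 and 7 codewords exists.


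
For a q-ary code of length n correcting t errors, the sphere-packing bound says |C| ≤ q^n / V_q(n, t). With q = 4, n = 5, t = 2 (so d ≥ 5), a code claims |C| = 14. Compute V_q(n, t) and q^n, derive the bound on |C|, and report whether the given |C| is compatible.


V_q(n, t) = 106, q^n = 1024, Hamming bound = 9, |C| = 14 > bound (violated).

Step 1: Compute V_q(n, t) = Σ_{j=0}^2 C(n, j) (q−1)^j.
  j = 0: C(5,0)·(3)^0 = 1·1 = 1.
  j = 1: C(5,1)·(3)^1 = 5·3 = 15.
  j = 2: C(5,2)·(3)^2 = 10·9 = 90.
  V_q(n, t) = 1 + 15 + 90 = 106.
Step 2: q^n = 4^5 = 1024.
Step 3: Hamming bound ⌊q^n / V_q(n,t)⌋ = ⌊1024/106⌋ = 9.
Step 4: Compare |C| = 14 to 9: violated.
The claimed |C| lies above the Hamming bound, so no 4-ary code of length 5 with d ≥ 5 can have 14 codewords.


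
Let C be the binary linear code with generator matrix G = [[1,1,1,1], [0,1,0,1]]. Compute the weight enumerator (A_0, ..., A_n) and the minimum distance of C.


Weight distribution: A_0 = 1, A_2 = 2, A_4 = 1. Minimum distance d = 2.

Enumerate all 2^2 = 4 messages m ∈ F_2^2.
For each, compute codeword c = mG in F_2^4, then tally its weight.
  m = 00 → c = 0000, weight = 0.
  m = 10 → c = 1111, weight = 4.
  m = 01 → c = 0101, weight = 2.
  m = 11 → c = 1010, weight = 2.
Tally weights:
  weight 0: 1 codewords.
  weight 2: 2 codewords.
  weight 4: 1 codewords.
Minimum distance d = smallest w > 0 with A_w > 0 = 2.
Sanity: Σ A_w = 4 = 2^2 = 4 ✓.


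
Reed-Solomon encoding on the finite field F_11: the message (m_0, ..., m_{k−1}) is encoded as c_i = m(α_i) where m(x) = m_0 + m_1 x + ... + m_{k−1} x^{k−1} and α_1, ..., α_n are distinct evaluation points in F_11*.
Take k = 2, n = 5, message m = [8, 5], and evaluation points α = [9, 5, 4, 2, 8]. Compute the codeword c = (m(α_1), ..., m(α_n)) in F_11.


c = [9, 0, 6, 7, 4]

Message polynomial: m(x) = 8 + 5·x (mod 11).
For each evaluation point α_i, compute m(α_i) mod 11:
  α_1 = 9: Horner steps 5 → 9, so m(9) = 9.
  α_2 = 5: Horner steps 5 → 0, so m(5) = 0.
  α_3 = 4: Horner steps 5 → 6, so m(4) = 6.
  α_4 = 2: Horner steps 5 → 7, so m(2) = 7.
  α_5 = 8: Horner steps 5 → 4, so m(8) = 4.
Codeword c = [9, 0, 6, 7, 4] ∈ F_11^5.


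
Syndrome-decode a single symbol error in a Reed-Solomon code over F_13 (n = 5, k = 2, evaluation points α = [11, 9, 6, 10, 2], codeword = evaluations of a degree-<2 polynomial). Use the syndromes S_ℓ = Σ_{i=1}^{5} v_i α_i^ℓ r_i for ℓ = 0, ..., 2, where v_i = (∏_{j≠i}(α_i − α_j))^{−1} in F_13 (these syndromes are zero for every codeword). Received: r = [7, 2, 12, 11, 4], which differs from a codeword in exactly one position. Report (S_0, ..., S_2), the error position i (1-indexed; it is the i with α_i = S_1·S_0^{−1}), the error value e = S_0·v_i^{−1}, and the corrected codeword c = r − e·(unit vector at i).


S = (9, 2, 12), error at position 3, error magnitude e = 11, c = [7, 2, 1, 11, 4].

Step 1: column multipliers v_i = (∏_{j≠i}(α_i − α_j))^{−1} mod 13.
  i = 1 (α = 11): (11−9)(11−6)(11−10)(11−2) = 2·5·1·9 = 90 ≡ 12, so v_1 = 12^{−1} = 12 (mod 13).
  i = 2 (α = 9): (9−11)(9−6)(9−10)(9−2) = (−2)·3·(−1)·7 = 42 ≡ 3, so v_2 = 3^{−1} = 9 (mod 13).
  i = 3 (α = 6): (6−11)(6−9)(6−10)(6−2) = (−5)·(−3)·(−4)·4 = −240 ≡ 7, so v_3 = 7^{−1} = 2 (mod 13).
  i = 4 (α = 10): (10−11)(10−9)(10−6)(10−2) = (−1)·1·4·8 = −32 ≡ 7, so v_4 = 7^{−1} = 2 (mod 13).
  i = 5 (α = 2): (2−11)(2−9)(2−6)(2−10) = (−9)·(−7)·(−4)·(−8) = 2016 ≡ 1, so v_5 = 1^{−1} = 1 (mod 13).
  v = [12, 9, 2, 2, 1].
Step 2: syndromes of r = [7, 2, 12, 11, 4] (all sums mod 13).
  S_0 = Σ v_i r_i = 12·7 + 9·2 + 2·12 + 2·11 + 1·4 = 152 ≡ 9.
  S_1 = Σ v_i α_i r_i = 12·11·7 + 9·9·2 + 2·6·12 + 2·10·11 + 1·2·4 = 1458 ≡ 2.
  α_i^2 mod 13 = [4, 3, 10, 9, 4].
  S_2 = Σ v_i α_i^2 r_i = 12·4·7 + 9·3·2 + 2·10·12 + 2·9·11 + 1·4·4 = 844 ≡ 12.
  S = (9, 2, 12) ≠ 0, so r is not a codeword (an error is present).
Step 3: locate the error. For a single error e at position i, S_ℓ = v_i·e·α_i^ℓ, so α_err = S_1/S_0.
  S_0^{−1} = 9^{−1} = 3 (mod 13), so α_err = 2·3 = 6 ≡ 6 = α_3. Error position i = 3.
  Consistency check: S_2/S_1 = 12·7 = 84 ≡ 6 = α_err ✓ (single-error assumption holds).
Step 4: error magnitude e = S_0/v_3 = S_0·∏_{j≠3}(α_3 − α_j) = 9·7 = 63 ≡ 11 (mod 13).
Step 5: correct position 3: c_3 = r_3 − e = 12 − 11 ≡ 1 (mod 13). Hence c = [7, 2, 1, 11, 4].
  Check: interpolating c through the α_i gives m(x) = 12 + 9·x (degree < 2) with m(α_i) = c_i for every i, so c is indeed a codeword.


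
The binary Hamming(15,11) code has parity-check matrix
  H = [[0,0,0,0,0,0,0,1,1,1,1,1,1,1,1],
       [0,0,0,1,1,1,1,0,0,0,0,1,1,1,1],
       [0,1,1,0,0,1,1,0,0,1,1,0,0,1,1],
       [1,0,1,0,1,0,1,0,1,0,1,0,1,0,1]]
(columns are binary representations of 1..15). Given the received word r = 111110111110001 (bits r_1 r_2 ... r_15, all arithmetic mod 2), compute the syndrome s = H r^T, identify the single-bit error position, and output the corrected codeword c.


s = (1, 0, 0, 1)^T, error position = 9, corrected codeword c = 111110110110001

Compute s = H r^T mod 2 one row at a time:
  s_1 = 1 + 1 + 1 + 1 + 0 + 0 + 0 + 1 = 5 ≡ 1 (mod 2).
  s_2 = 1 + 1 + 0 + 1 + 0 + 0 + 0 + 1 = 4 ≡ 0 (mod 2).
  s_3 = 1 + 1 + 0 + 1 + 1 + 1 + 0 + 1 = 6 ≡ 0 (mod 2).
  s_4 = 1 + 1 + 1 + 1 + 1 + 1 + 0 + 1 = 7 ≡ 1 (mod 2).
s = (1, 0, 0, 1)^T — this equals column 9 of H (binary 1001), so error is at position 9.
Correct: flip bit 9 of r = 111110111110001 to get c = 111110110110001.


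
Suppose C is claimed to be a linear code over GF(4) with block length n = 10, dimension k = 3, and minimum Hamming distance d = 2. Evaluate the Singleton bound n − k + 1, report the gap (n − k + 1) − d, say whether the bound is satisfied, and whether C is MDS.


Singleton RHS = n − k + 1 = 8, slack = 6, bound satisfied, not MDS.

Singleton bound: d ≤ n − k + 1.
Here n = 10, k = 3, so n − k + 1 = 8.
Given d = 2, check d ≤ 8: YES.
Slack = (n − k + 1) − d = 6.
The code is NOT MDS (slack = 6 > 0).
Description: the claimed parameters are [10, 3, 2]_4; such a code would be non-MDS.


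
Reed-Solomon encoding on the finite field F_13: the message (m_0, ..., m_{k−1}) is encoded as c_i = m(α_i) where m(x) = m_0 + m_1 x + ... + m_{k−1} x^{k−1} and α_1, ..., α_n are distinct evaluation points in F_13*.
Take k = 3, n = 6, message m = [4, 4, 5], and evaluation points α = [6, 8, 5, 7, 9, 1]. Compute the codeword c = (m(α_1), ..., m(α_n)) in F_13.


c = [0, 5, 6, 4, 3, 0]

Message polynomial: m(x) = 4 + 4·x + 5·x^2 (mod 13).
For each evaluation point α_i, compute m(α_i) mod 13:
  α_1 = 6: Horner steps 5 → 8 → 0, so m(6) = 0.
  α_2 = 8: Horner steps 5 → 5 → 5, so m(8) = 5.
  α_3 = 5: Horner steps 5 → 3 → 6, so m(5) = 6.
  α_4 = 7: Horner steps 5 → 0 → 4, so m(7) = 4.
  α_5 = 9: Horner steps 5 → 10 → 3, so m(9) = 3.
  α_6 = 1: Horner steps 5 → 9 → 0, so m(1) = 0.
Codeword c = [0, 5, 6, 4, 3, 0] ∈ F_13^6.


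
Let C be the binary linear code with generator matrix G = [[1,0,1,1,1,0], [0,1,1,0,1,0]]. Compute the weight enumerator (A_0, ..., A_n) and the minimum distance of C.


Weight distribution: A_0 = 1, A_3 = 2, A_4 = 1. Minimum distance d = 3.

Enumerate all 2^2 = 4 messages m ∈ F_2^2.
For each, compute codeword c = mG in F_2^6, then tally its weight.
  m = 00 → c = 000000, weight = 0.
  m = 10 → c = 101110, weight = 4.
  m = 01 → c = 011010, weight = 3.
  m = 11 → c = 110100, weight = 3.
Tally weights:
  weight 0: 1 codewords.
  weight 3: 2 codewords.
  weight 4: 1 codewords.
Minimum distance d = smallest w > 0 with A_w > 0 = 3.
Sanity: Σ A_w = 4 = 2^2 = 4 ✓.


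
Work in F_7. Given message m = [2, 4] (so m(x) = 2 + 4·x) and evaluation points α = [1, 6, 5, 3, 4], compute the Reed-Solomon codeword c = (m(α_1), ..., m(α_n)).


c = [6, 5, 1, 0, 4]

Message polynomial: m(x) = 2 + 4·x (mod 7).
For each evaluation point α_i, compute m(α_i) mod 7:
  α_1 = 1: Horner steps 4 → 6, so m(1) = 6.
  α_2 = 6: Horner steps 4 → 5, so m(6) = 5.
  α_3 = 5: Horner steps 4 → 1, so m(5) = 1.
  α_4 = 3: Horner steps 4 → 0, so m(3) = 0.
  α_5 = 4: Horner steps 4 → 4, so m(4) = 4.
Codeword c = [6, 5, 1, 0, 4] ∈ F_7^5.


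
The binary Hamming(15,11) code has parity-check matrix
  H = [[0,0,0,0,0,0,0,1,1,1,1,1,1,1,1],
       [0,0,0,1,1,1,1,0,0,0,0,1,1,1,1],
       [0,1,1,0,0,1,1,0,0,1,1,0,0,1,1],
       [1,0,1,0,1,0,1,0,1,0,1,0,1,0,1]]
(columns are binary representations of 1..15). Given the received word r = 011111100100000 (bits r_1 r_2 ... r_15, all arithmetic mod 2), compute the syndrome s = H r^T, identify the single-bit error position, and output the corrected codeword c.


s = (1, 0, 1, 1)^T, error position = 11, corrected codeword c = 011111100110000

Compute s = H r^T mod 2 one row at a time:
  s_1 = 0 + 0 + 1 + 0 + 0 + 0 + 0 + 0 = 1 ≡ 1 (mod 2).
  s_2 = 1 + 1 + 1 + 1 + 0 + 0 + 0 + 0 = 4 ≡ 0 (mod 2).
  s_3 = 1 + 1 + 1 + 1 + 1 + 0 + 0 + 0 = 5 ≡ 1 (mod 2).
  s_4 = 0 + 1 + 1 + 1 + 0 + 0 + 0 + 0 = 3 ≡ 1 (mod 2).
s = (1, 0, 1, 1)^T — this equals column 11 of H (binary 1011), so error is at position 11.
Correct: flip bit 11 of r = 011111100100000 to get c = 011111100110000.


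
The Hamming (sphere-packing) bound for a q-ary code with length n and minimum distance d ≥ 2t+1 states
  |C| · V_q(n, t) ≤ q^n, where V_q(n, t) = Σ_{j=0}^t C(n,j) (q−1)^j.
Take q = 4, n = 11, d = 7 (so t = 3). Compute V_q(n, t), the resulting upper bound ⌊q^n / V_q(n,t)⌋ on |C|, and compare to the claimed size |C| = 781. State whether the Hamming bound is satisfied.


V_q(n, t) = 4984, q^n = 4194304, Hamming bound = 841, |C| = 781 ≤ bound (satisfied).

Step 1: Compute V_q(n, t) = Σ_{j=0}^3 C(n, j) (q−1)^j.
  j = 0: C(11,0)·(3)^0 = 1·1 = 1.
  j = 1: C(11,1)·(3)^1 = 11·3 = 33.
  j = 2: C(11,2)·(3)^2 = 55·9 = 495.
  j = 3: C(11,3)·(3)^3 = 165·27 = 4455.
  V_q(n, t) = 1 + 33 + 495 + 4455 = 4984.
Step 2: q^n = 4^11 = 4194304.
Step 3: Hamming bound ⌊q^n / V_q(n,t)⌋ = ⌊4194304/4984⌋ = 841.
Step 4: Compare |C| = 781 to 841: satisfied.
The claimed |C| lies below the Hamming bound.


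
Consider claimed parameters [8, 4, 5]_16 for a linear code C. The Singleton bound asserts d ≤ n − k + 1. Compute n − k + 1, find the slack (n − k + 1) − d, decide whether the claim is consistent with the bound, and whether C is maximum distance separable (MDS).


Singleton RHS = n − k + 1 = 5, slack = 0, bound satisfied, MDS.

Singleton bound: d ≤ n − k + 1.
Here n = 8, k = 4, so n − k + 1 = 5.
Given d = 5, check d ≤ 5: YES.
Slack = (n − k + 1) − d = 0.
The code is MDS (slack = 0).
Description: the claimed parameters are [8, 4, 5]_16; such a code would be MDS (meets Singleton bound).


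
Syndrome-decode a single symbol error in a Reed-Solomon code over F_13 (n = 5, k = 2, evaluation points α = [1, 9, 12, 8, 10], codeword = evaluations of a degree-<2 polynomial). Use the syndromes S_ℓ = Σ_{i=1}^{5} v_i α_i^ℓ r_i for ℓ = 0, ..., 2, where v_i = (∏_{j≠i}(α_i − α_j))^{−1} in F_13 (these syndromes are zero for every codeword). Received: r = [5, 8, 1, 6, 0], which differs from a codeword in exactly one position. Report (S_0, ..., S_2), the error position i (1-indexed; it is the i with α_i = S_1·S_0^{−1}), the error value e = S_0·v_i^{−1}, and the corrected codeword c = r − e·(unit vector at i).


S = (1, 10, 9), error at position 5, error magnitude e = 3, c = [5, 8, 1, 6, 10].

Step 1: column multipliers v_i = (∏_{j≠i}(α_i − α_j))^{−1} mod 13.
  i = 1 (α = 1): (1−9)(1−12)(1−8)(1−10) = (−8)·(−11)·(−7)·(−9) = 5544 ≡ 6, so v_1 = 6^{−1} = 11 (mod 13).
  i = 2 (α = 9): (9−1)(9−12)(9−8)(9−10) = 8·(−3)·1·(−1) = 24 ≡ 11, so v_2 = 11^{−1} = 6 (mod 13).
  i = 3 (α = 12): (12−1)(12−9)(12−8)(12−10) = 11·3·4·2 = 264 ≡ 4, so v_3 = 4^{−1} = 10 (mod 13).
  i = 4 (α = 8): (8−1)(8−9)(8−12)(8−10) = 7·(−1)·(−4)·(−2) = −56 ≡ 9, so v_4 = 9^{−1} = 3 (mod 13).
  i = 5 (α = 10): (10−1)(10−9)(10−12)(10−8) = 9·1·(−2)·2 = −36 ≡ 3, so v_5 = 3^{−1} = 9 (mod 13).
  v = [11, 6, 10, 3, 9].
Step 2: syndromes of r = [5, 8, 1, 6, 0] (all sums mod 13).
  S_0 = Σ v_i r_i = 11·5 + 6·8 + 10·1 + 3·6 + 9·0 = 131 ≡ 1.
  S_1 = Σ v_i α_i r_i = 11·1·5 + 6·9·8 + 10·12·1 + 3·8·6 + 9·10·0 = 751 ≡ 10.
  α_i^2 mod 13 = [1, 3, 1, 12, 9].
  S_2 = Σ v_i α_i^2 r_i = 11·1·5 + 6·3·8 + 10·1·1 + 3·12·6 + 9·9·0 = 425 ≡ 9.
  S = (1, 10, 9) ≠ 0, so r is not a codeword (an error is present).
Step 3: locate the error. For a single error e at position i, S_ℓ = v_i·e·α_i^ℓ, so α_err = S_1/S_0.
  S_0^{−1} = 1^{−1} = 1 (mod 13), so α_err = 10·1 = 10 ≡ 10 = α_5. Error position i = 5.
  Consistency check: S_2/S_1 = 9·4 = 36 ≡ 10 = α_err ✓ (single-error assumption holds).
Step 4: error magnitude e = S_0/v_5 = S_0·∏_{j≠5}(α_5 − α_j) = 1·3 = 3 ≡ 3 (mod 13).
Step 5: correct position 5: c_5 = r_5 − e = 0 − 3 ≡ 10 (mod 13). Hence c = [5, 8, 1, 6, 10].
  Check: interpolating c through the α_i gives m(x) = 3 + 2·x (degree < 2) with m(α_i) = c_i for every i, so c is indeed a codeword.


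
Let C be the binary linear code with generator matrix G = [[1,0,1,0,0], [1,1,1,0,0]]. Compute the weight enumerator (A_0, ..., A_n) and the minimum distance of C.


Weight distribution: A_0 = 1, A_1 = 1, A_2 = 1, A_3 = 1. Minimum distance d = 1.

Enumerate all 2^2 = 4 messages m ∈ F_2^2.
For each, compute codeword c = mG in F_2^5, then tally its weight.
  m = 00 → c = 00000, weight = 0.
  m = 10 → c = 10100, weight = 2.
  m = 01 → c = 11100, weight = 3.
  m = 11 → c = 01000, weight = 1.
Tally weights:
  weight 0: 1 codewords.
  weight 1: 1 codewords.
  weight 2: 1 codewords.
  weight 3: 1 codewords.
Minimum distance d = smallest w > 0 with A_w > 0 = 1.
Sanity: Σ A_w = 4 = 2^2 = 4 ✓.


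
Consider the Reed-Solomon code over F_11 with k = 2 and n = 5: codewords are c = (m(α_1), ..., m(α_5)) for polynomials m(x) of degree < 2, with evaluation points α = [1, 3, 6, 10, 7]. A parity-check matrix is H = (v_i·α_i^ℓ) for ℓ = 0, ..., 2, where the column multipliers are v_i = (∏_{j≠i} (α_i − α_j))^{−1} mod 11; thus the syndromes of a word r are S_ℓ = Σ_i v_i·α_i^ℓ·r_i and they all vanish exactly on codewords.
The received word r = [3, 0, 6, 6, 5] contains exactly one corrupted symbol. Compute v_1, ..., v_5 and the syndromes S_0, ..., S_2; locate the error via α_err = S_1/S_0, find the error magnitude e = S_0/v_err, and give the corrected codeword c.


S = (1, 6, 3), error at position 3, error magnitude e = 5, c = [3, 0, 1, 6, 5].

Step 1: column multipliers v_i = (∏_{j≠i}(α_i − α_j))^{−1} mod 11.
  i = 1 (α = 1): (1−3)(1−6)(1−10)(1−7) = (−2)·(−5)·(−9)·(−6) = 540 ≡ 1, so v_1 = 1^{−1} = 1 (mod 11).
  i = 2 (α = 3): (3−1)(3−6)(3−10)(3−7) = 2·(−3)·(−7)·(−4) = −168 ≡ 8, so v_2 = 8^{−1} = 7 (mod 11).
  i = 3 (α = 6): (6−1)(6−3)(6−10)(6−7) = 5·3·(−4)·(−1) = 60 ≡ 5, so v_3 = 5^{−1} = 9 (mod 11).
  i = 4 (α = 10): (10−1)(10−3)(10−6)(10−7) = 9·7·4·3 = 756 ≡ 8, so v_4 = 8^{−1} = 7 (mod 11).
  i = 5 (α = 7): (7−1)(7−3)(7−6)(7−10) = 6·4·1·(−3) = −72 ≡ 5, so v_5 = 5^{−1} = 9 (mod 11).
  v = [1, 7, 9, 7, 9].
Step 2: syndromes of r = [3, 0, 6, 6, 5] (all sums mod 11).
  S_0 = Σ v_i r_i = 1·3 + 7·0 + 9·6 + 7·6 + 9·5 = 144 ≡ 1.
  S_1 = Σ v_i α_i r_i = 1·1·3 + 7·3·0 + 9·6·6 + 7·10·6 + 9·7·5 = 1062 ≡ 6.
  α_i^2 mod 11 = [1, 9, 3, 1, 5].
  S_2 = Σ v_i α_i^2 r_i = 1·1·3 + 7·9·0 + 9·3·6 + 7·1·6 + 9·5·5 = 432 ≡ 3.
  S = (1, 6, 3) ≠ 0, so r is not a codeword (an error is present).
Step 3: locate the error. For a single error e at position i, S_ℓ = v_i·e·α_i^ℓ, so α_err = S_1/S_0.
  S_0^{−1} = 1^{−1} = 1 (mod 11), so α_err = 6·1 = 6 ≡ 6 = α_3. Error position i = 3.
  Consistency check: S_2/S_1 = 3·2 = 6 ≡ 6 = α_err ✓ (single-error assumption holds).
Step 4: error magnitude e = S_0/v_3 = S_0·∏_{j≠3}(α_3 − α_j) = 1·5 = 5 ≡ 5 (mod 11).
Step 5: correct position 3: c_3 = r_3 − e = 6 − 5 ≡ 1 (mod 11). Hence c = [3, 0, 1, 6, 5].
  Check: interpolating c through the α_i gives m(x) = 10 + 4·x (degree < 2) with m(α_i) = c_i for every i, so c is indeed a codeword.
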